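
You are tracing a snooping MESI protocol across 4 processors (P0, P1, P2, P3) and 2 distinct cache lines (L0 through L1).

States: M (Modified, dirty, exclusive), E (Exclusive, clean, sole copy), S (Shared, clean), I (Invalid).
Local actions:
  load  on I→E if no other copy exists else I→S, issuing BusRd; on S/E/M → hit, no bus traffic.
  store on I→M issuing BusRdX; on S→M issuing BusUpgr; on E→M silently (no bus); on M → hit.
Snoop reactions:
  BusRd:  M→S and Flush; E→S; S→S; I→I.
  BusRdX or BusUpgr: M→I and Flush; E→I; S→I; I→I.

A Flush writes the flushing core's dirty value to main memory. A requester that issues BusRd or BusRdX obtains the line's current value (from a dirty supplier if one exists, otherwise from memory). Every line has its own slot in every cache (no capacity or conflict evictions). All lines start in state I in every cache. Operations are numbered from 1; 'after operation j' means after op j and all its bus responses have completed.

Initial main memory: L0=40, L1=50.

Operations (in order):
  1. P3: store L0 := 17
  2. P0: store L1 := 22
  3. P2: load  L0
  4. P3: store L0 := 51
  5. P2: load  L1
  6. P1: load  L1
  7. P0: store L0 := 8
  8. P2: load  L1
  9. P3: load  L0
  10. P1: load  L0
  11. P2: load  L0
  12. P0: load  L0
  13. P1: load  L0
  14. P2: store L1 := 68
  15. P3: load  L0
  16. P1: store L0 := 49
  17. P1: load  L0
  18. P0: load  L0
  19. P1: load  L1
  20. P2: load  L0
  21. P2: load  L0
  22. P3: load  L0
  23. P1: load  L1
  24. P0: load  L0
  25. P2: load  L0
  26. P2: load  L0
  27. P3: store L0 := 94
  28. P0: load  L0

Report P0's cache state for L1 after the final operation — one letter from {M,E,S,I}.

state = I

[1] P3: store L0 := 17 | P0:I, P1:I, P2:I, P3:M(17) | bus: BusRdX
[2] P0: store L1 := 22 | P0:M(22), P1:I, P2:I, P3:I | bus: BusRdX
[3] P2: load  L0 | P0:I, P1:I, P2:S(17), P3:S(17) | bus: BusRd,Flush
[4] P3: store L0 := 51 | P0:I, P1:I, P2:I, P3:M(51) | bus: BusUpgr
[5] P2: load  L1 | P0:S(22), P1:I, P2:S(22), P3:I | bus: BusRd,Flush
[6] P1: load  L1 | P0:S(22), P1:S(22), P2:S(22), P3:I | bus: BusRd
[7] P0: store L0 := 8 | P0:M(8), P1:I, P2:I, P3:I | bus: BusRdX,Flush
[8] P2: load  L1 | P0:S(22), P1:S(22), P2:S(22), P3:I | bus: none
[9] P3: load  L0 | P0:S(8), P1:I, P2:I, P3:S(8) | bus: BusRd,Flush
[10] P1: load  L0 | P0:S(8), P1:S(8), P2:I, P3:S(8) | bus: BusRd
[11] P2: load  L0 | P0:S(8), P1:S(8), P2:S(8), P3:S(8) | bus: BusRd
[12] P0: load  L0 | P0:S(8), P1:S(8), P2:S(8), P3:S(8) | bus: none
[13] P1: load  L0 | P0:S(8), P1:S(8), P2:S(8), P3:S(8) | bus: none
[14] P2: store L1 := 68 | P0:I, P1:I, P2:M(68), P3:I | bus: BusUpgr
[15] P3: load  L0 | P0:S(8), P1:S(8), P2:S(8), P3:S(8) | bus: none
[16] P1: store L0 := 49 | P0:I, P1:M(49), P2:I, P3:I | bus: BusUpgr
[17] P1: load  L0 | P0:I, P1:M(49), P2:I, P3:I | bus: none
[18] P0: load  L0 | P0:S(49), P1:S(49), P2:I, P3:I | bus: BusRd,Flush
[19] P1: load  L1 | P0:I, P1:S(68), P2:S(68), P3:I | bus: BusRd,Flush
[20] P2: load  L0 | P0:S(49), P1:S(49), P2:S(49), P3:I | bus: BusRd
[21] P2: load  L0 | P0:S(49), P1:S(49), P2:S(49), P3:I | bus: none
[22] P3: load  L0 | P0:S(49), P1:S(49), P2:S(49), P3:S(49) | bus: BusRd
[23] P1: load  L1 | P0:I, P1:S(68), P2:S(68), P3:I | bus: none
[24] P0: load  L0 | P0:S(49), P1:S(49), P2:S(49), P3:S(49) | bus: none
[25] P2: load  L0 | P0:S(49), P1:S(49), P2:S(49), P3:S(49) | bus: none
[26] P2: load  L0 | P0:S(49), P1:S(49), P2:S(49), P3:S(49) | bus: none
[27] P3: store L0 := 94 | P0:I, P1:I, P2:I, P3:M(94) | bus: BusUpgr
[28] P0: load  L0 | P0:S(94), P1:I, P2:I, P3:S(94) | bus: BusRd,Flush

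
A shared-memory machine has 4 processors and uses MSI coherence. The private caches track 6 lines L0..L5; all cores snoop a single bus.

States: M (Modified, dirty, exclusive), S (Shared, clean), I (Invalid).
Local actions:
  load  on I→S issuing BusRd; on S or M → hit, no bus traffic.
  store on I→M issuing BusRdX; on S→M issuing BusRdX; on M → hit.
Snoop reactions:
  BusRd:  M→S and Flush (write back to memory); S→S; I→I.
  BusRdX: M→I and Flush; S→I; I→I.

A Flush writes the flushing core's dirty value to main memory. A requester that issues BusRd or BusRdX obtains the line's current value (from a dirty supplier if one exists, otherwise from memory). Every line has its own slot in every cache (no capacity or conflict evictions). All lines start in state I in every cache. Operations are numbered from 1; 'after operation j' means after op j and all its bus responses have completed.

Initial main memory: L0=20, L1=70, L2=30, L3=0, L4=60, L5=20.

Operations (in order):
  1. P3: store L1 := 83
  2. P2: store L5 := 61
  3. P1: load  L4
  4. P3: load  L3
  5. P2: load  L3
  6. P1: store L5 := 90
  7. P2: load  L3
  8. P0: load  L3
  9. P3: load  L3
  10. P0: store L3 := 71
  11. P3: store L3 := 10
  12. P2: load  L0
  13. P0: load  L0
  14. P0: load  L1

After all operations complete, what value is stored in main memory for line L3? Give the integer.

memory[L3] = 71

[1] P3: store L1 := 83 | P0:I, P1:I, P2:I, P3:M(83) | bus: BusRdX
[2] P2: store L5 := 61 | P0:I, P1:I, P2:M(61), P3:I | bus: BusRdX
[3] P1: load  L4 | P0:I, P1:S(60), P2:I, P3:I | bus: BusRd
[4] P3: load  L3 | P0:I, P1:I, P2:I, P3:S(0) | bus: BusRd
[5] P2: load  L3 | P0:I, P1:I, P2:S(0), P3:S(0) | bus: BusRd
[6] P1: store L5 := 90 | P0:I, P1:M(90), P2:I, P3:I | bus: BusRdX,Flush
[7] P2: load  L3 | P0:I, P1:I, P2:S(0), P3:S(0) | bus: none
[8] P0: load  L3 | P0:S(0), P1:I, P2:S(0), P3:S(0) | bus: BusRd
[9] P3: load  L3 | P0:S(0), P1:I, P2:S(0), P3:S(0) | bus: none
[10] P0: store L3 := 71 | P0:M(71), P1:I, P2:I, P3:I | bus: BusRdX
[11] P3: store L3 := 10 | P0:I, P1:I, P2:I, P3:M(10) | bus: BusRdX,Flush
[12] P2: load  L0 | P0:I, P1:I, P2:S(20), P3:I | bus: BusRd
[13] P0: load  L0 | P0:S(20), P1:I, P2:S(20), P3:I | bus: BusRd
[14] P0: load  L1 | P0:S(83), P1:I, P2:I, P3:S(83) | bus: BusRd,Flush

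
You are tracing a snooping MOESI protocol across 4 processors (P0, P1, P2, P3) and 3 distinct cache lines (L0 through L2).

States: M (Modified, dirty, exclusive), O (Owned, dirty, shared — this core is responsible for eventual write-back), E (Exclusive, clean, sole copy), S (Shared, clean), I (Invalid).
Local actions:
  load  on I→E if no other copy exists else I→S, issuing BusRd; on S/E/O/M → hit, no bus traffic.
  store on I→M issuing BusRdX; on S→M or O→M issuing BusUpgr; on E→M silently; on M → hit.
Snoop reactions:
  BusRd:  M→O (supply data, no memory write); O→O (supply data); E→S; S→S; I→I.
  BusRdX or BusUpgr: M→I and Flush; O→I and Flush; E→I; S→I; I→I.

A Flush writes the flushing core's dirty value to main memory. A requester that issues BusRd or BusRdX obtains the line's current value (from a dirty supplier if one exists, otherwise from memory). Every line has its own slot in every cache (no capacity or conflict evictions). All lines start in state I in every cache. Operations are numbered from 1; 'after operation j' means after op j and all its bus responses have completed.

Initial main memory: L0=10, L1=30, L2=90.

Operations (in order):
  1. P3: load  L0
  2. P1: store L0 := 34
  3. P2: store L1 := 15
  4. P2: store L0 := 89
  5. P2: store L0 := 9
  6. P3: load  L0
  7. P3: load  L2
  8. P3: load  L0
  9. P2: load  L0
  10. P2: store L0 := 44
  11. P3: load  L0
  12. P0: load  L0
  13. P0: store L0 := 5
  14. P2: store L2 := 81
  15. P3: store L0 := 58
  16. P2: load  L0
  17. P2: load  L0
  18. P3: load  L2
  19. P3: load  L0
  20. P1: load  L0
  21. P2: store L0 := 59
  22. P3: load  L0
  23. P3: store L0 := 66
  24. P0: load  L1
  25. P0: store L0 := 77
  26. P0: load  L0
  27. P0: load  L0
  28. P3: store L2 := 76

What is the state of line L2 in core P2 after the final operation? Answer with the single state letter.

state = I

1. P3: load  L0  bus=[BusRd]  L0: P0=I P1=I P2=I P3=E  mem[L0]=10
2. P1: store L0 := 34  bus=[BusRdX]  L0: P0=I P1=M P2=I P3=I  mem[L0]=10
3. P2: store L1 := 15  bus=[BusRdX]  L1: P0=I P1=I P2=M P3=I  mem[L1]=30
4. P2: store L0 := 89  bus=[BusRdX,Flush]  L0: P0=I P1=I P2=M P3=I  mem[L0]=34
5. P2: store L0 := 9  bus=[-]  L0: P0=I P1=I P2=M P3=I  mem[L0]=34
6. P3: load  L0  bus=[BusRd]  L0: P0=I P1=I P2=O P3=S  mem[L0]=34
7. P3: load  L2  bus=[BusRd]  L2: P0=I P1=I P2=I P3=E  mem[L2]=90
8. P3: load  L0  bus=[-]  L0: P0=I P1=I P2=O P3=S  mem[L0]=34
9. P2: load  L0  bus=[-]  L0: P0=I P1=I P2=O P3=S  mem[L0]=34
10. P2: store L0 := 44  bus=[BusUpgr]  L0: P0=I P1=I P2=M P3=I  mem[L0]=34
11. P3: load  L0  bus=[BusRd]  L0: P0=I P1=I P2=O P3=S  mem[L0]=34
12. P0: load  L0  bus=[BusRd]  L0: P0=S P1=I P2=O P3=S  mem[L0]=34
13. P0: store L0 := 5  bus=[BusUpgr,Flush]  L0: P0=M P1=I P2=I P3=I  mem[L0]=44
14. P2: store L2 := 81  bus=[BusRdX]  L2: P0=I P1=I P2=M P3=I  mem[L2]=90
15. P3: store L0 := 58  bus=[BusRdX,Flush]  L0: P0=I P1=I P2=I P3=M  mem[L0]=5
16. P2: load  L0  bus=[BusRd]  L0: P0=I P1=I P2=S P3=O  mem[L0]=5
17. P2: load  L0  bus=[-]  L0: P0=I P1=I P2=S P3=O  mem[L0]=5
18. P3: load  L2  bus=[BusRd]  L2: P0=I P1=I P2=O P3=S  mem[L2]=90
19. P3: load  L0  bus=[-]  L0: P0=I P1=I P2=S P3=O  mem[L0]=5
20. P1: load  L0  bus=[BusRd]  L0: P0=I P1=S P2=S P3=O  mem[L0]=5
21. P2: store L0 := 59  bus=[BusUpgr,Flush]  L0: P0=I P1=I P2=M P3=I  mem[L0]=58
22. P3: load  L0  bus=[BusRd]  L0: P0=I P1=I P2=O P3=S  mem[L0]=58
23. P3: store L0 := 66  bus=[BusUpgr,Flush]  L0: P0=I P1=I P2=I P3=M  mem[L0]=59
24. P0: load  L1  bus=[BusRd]  L1: P0=S P1=I P2=O P3=I  mem[L1]=30
25. P0: store L0 := 77  bus=[BusRdX,Flush]  L0: P0=M P1=I P2=I P3=I  mem[L0]=66
26. P0: load  L0  bus=[-]  L0: P0=M P1=I P2=I P3=I  mem[L0]=66
27. P0: load  L0  bus=[-]  L0: P0=M P1=I P2=I P3=I  mem[L0]=66
28. P3: store L2 := 76  bus=[BusUpgr,Flush]  L2: P0=I P1=I P2=I P3=M  mem[L2]=81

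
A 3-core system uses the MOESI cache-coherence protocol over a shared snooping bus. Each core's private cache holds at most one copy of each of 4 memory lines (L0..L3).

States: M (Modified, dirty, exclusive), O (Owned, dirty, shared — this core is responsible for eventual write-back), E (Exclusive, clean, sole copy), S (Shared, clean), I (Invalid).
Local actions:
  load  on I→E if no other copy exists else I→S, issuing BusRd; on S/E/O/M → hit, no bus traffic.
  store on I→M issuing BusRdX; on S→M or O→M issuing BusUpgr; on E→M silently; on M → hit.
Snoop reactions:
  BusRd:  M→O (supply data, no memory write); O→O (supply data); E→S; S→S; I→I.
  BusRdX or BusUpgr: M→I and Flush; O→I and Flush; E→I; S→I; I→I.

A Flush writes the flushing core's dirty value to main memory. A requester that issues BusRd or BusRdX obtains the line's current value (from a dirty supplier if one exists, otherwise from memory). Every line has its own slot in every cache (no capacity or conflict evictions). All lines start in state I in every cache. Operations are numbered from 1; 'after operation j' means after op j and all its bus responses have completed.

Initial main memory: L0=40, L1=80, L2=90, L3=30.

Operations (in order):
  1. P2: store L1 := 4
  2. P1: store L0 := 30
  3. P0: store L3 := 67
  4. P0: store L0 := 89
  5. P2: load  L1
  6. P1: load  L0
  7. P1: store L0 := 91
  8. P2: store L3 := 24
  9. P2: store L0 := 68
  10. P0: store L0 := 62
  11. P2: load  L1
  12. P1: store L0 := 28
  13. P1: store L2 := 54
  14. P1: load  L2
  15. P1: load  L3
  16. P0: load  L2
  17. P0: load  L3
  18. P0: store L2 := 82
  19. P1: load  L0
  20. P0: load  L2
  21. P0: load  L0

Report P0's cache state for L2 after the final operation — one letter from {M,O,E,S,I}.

  op1 P2: store L1 := 4 → I/I/M on L1; bus BusRdX; mem=80
  op2 P1: store L0 := 30 → I/M/I on L0; bus BusRdX; mem=40
  op3 P0: store L3 := 67 → M/I/I on L3; bus BusRdX; mem=30
  op4 P0: store L0 := 89 → M/I/I on L0; bus BusRdX Flush; mem=30
  op5 P2: load  L1 → I/I/M on L1; bus (none); mem=80
  op6 P1: load  L0 → O/S/I on L0; bus BusRd; mem=30
  op7 P1: store L0 := 91 → I/M/I on L0; bus BusUpgr Flush; mem=89
  op8 P2: store L3 := 24 → I/I/M on L3; bus BusRdX Flush; mem=67
  op9 P2: store L0 := 68 → I/I/M on L0; bus BusRdX Flush; mem=91
  op10 P0: store L0 := 62 → M/I/I on L0; bus BusRdX Flush; mem=68
  op11 P2: load  L1 → I/I/M on L1; bus (none); mem=80
  op12 P1: store L0 := 28 → I/M/I on L0; bus BusRdX Flush; mem=62
  op13 P1: store L2 := 54 → I/M/I on L2; bus BusRdX; mem=90
  op14 P1: load  L2 → I/M/I on L2; bus (none); mem=90
  op15 P1: load  L3 → I/S/O on L3; bus BusRd; mem=67
  op16 P0: load  L2 → S/O/I on L2; bus BusRd; mem=90
  op17 P0: load  L3 → S/S/O on L3; bus BusRd; mem=67
  op18 P0: store L2 := 82 → M/I/I on L2; bus BusUpgr Flush; mem=54
  op19 P1: load  L0 → I/M/I on L0; bus (none); mem=62
  op20 P0: load  L2 → M/I/I on L2; bus (none); mem=54
  op21 P0: load  L0 → S/O/I on L0; bus BusRd; mem=62

state = M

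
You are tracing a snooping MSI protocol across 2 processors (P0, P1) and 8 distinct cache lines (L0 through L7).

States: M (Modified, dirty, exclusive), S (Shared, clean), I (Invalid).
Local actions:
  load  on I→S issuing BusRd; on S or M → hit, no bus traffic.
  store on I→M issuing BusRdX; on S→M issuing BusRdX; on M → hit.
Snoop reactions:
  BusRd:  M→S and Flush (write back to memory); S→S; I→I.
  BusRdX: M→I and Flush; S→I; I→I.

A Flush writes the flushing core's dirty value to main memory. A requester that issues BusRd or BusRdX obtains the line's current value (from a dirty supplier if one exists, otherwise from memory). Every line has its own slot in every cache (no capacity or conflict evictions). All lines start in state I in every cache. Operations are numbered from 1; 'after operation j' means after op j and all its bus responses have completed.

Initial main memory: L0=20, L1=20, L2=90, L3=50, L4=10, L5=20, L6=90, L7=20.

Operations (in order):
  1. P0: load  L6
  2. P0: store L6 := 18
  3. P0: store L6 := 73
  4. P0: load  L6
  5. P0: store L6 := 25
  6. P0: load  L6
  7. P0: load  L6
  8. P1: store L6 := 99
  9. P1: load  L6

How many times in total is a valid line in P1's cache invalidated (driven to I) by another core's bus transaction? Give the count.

invalidations = 0

1. P0: load  L6  bus=[BusRd]  L6: P0=S P1=I  mem[L6]=90
2. P0: store L6 := 18  bus=[BusRdX]  L6: P0=M P1=I  mem[L6]=90
3. P0: store L6 := 73  bus=[-]  L6: P0=M P1=I  mem[L6]=90
4. P0: load  L6  bus=[-]  L6: P0=M P1=I  mem[L6]=90
5. P0: store L6 := 25  bus=[-]  L6: P0=M P1=I  mem[L6]=90
6. P0: load  L6  bus=[-]  L6: P0=M P1=I  mem[L6]=90
7. P0: load  L6  bus=[-]  L6: P0=M P1=I  mem[L6]=90
8. P1: store L6 := 99  bus=[BusRdX,Flush]  L6: P0=I P1=M  mem[L6]=25
9. P1: load  L6  bus=[-]  L6: P0=I P1=M  mem[L6]=25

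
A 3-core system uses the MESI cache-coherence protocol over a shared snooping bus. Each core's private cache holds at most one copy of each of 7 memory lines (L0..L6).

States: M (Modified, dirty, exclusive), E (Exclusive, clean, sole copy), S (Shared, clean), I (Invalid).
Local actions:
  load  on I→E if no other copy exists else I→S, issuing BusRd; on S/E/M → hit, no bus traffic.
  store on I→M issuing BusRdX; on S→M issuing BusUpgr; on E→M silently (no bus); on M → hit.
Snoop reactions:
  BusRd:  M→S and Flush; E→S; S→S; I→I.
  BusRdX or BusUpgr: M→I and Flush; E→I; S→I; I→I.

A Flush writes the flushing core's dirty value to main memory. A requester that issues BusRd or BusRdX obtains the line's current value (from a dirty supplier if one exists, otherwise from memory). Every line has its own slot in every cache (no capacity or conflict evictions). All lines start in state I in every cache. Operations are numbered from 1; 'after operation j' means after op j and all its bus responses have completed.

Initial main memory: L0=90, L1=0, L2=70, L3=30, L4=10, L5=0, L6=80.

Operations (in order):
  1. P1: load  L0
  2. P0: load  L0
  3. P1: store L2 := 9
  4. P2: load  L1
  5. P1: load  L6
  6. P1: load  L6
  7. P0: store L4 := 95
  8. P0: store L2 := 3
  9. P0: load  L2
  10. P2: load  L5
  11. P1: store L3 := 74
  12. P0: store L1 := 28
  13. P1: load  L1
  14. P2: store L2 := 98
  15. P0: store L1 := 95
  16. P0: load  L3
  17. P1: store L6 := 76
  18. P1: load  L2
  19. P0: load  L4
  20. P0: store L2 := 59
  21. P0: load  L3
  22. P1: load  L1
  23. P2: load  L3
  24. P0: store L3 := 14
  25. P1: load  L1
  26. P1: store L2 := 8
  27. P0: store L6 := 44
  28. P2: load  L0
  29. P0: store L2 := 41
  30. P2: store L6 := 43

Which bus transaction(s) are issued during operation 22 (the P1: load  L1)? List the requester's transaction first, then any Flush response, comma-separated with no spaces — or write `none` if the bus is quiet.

1. P1: load  L0  bus=[BusRd]  L0: P0=I P1=E P2=I  mem[L0]=90
2. P0: load  L0  bus=[BusRd]  L0: P0=S P1=S P2=I  mem[L0]=90
3. P1: store L2 := 9  bus=[BusRdX]  L2: P0=I P1=M P2=I  mem[L2]=70
4. P2: load  L1  bus=[BusRd]  L1: P0=I P1=I P2=E  mem[L1]=0
5. P1: load  L6  bus=[BusRd]  L6: P0=I P1=E P2=I  mem[L6]=80
6. P1: load  L6  bus=[-]  L6: P0=I P1=E P2=I  mem[L6]=80
7. P0: store L4 := 95  bus=[BusRdX]  L4: P0=M P1=I P2=I  mem[L4]=10
8. P0: store L2 := 3  bus=[BusRdX,Flush]  L2: P0=M P1=I P2=I  mem[L2]=9
9. P0: load  L2  bus=[-]  L2: P0=M P1=I P2=I  mem[L2]=9
10. P2: load  L5  bus=[BusRd]  L5: P0=I P1=I P2=E  mem[L5]=0
11. P1: store L3 := 74  bus=[BusRdX]  L3: P0=I P1=M P2=I  mem[L3]=30
12. P0: store L1 := 28  bus=[BusRdX]  L1: P0=M P1=I P2=I  mem[L1]=0
13. P1: load  L1  bus=[BusRd,Flush]  L1: P0=S P1=S P2=I  mem[L1]=28
14. P2: store L2 := 98  bus=[BusRdX,Flush]  L2: P0=I P1=I P2=M  mem[L2]=3
15. P0: store L1 := 95  bus=[BusUpgr]  L1: P0=M P1=I P2=I  mem[L1]=28
16. P0: load  L3  bus=[BusRd,Flush]  L3: P0=S P1=S P2=I  mem[L3]=74
17. P1: store L6 := 76  bus=[-]  L6: P0=I P1=M P2=I  mem[L6]=80
18. P1: load  L2  bus=[BusRd,Flush]  L2: P0=I P1=S P2=S  mem[L2]=98
19. P0: load  L4  bus=[-]  L4: P0=M P1=I P2=I  mem[L4]=10
20. P0: store L2 := 59  bus=[BusRdX]  L2: P0=M P1=I P2=I  mem[L2]=98
21. P0: load  L3  bus=[-]  L3: P0=S P1=S P2=I  mem[L3]=74
22. P1: load  L1  bus=[BusRd,Flush]  L1: P0=S P1=S P2=I  mem[L1]=95
23. P2: load  L3  bus=[BusRd]  L3: P0=S P1=S P2=S  mem[L3]=74
24. P0: store L3 := 14  bus=[BusUpgr]  L3: P0=M P1=I P2=I  mem[L3]=74
25. P1: load  L1  bus=[-]  L1: P0=S P1=S P2=I  mem[L1]=95
26. P1: store L2 := 8  bus=[BusRdX,Flush]  L2: P0=I P1=M P2=I  mem[L2]=59
27. P0: store L6 := 44  bus=[BusRdX,Flush]  L6: P0=M P1=I P2=I  mem[L6]=76
28. P2: load  L0  bus=[BusRd]  L0: P0=S P1=S P2=S  mem[L0]=90
29. P0: store L2 := 41  bus=[BusRdX,Flush]  L2: P0=M P1=I P2=I  mem[L2]=8
30. P2: store L6 := 43  bus=[BusRdX,Flush]  L6: P0=I P1=I P2=M  mem[L6]=44

bus = BusRd,Flush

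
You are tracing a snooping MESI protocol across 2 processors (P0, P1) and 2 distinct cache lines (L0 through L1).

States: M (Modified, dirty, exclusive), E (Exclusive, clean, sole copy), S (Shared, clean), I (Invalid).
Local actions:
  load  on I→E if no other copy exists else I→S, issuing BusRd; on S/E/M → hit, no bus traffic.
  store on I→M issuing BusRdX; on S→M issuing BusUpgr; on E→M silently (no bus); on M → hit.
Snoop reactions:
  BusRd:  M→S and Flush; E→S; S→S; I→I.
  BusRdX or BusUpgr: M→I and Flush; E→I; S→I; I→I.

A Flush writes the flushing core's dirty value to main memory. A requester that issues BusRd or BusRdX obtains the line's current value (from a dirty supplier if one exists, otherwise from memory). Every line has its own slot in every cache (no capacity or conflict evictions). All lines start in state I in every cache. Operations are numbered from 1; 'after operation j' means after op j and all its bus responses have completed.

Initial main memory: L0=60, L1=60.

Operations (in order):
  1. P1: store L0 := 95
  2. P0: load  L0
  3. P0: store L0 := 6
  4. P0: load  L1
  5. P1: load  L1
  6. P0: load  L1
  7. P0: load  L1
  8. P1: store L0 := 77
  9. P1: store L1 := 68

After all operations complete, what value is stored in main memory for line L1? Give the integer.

step 1: P1: store L0 := 95  ⟶  IM  (L0)  txn=BusRdX  M[L0]=60
step 2: P0: load  L0  ⟶  SS  (L0)  txn=BusRd+Flush  M[L0]=95
step 3: P0: store L0 := 6  ⟶  MI  (L0)  txn=BusUpgr  M[L0]=95
step 4: P0: load  L1  ⟶  EI  (L1)  txn=BusRd  M[L1]=60
step 5: P1: load  L1  ⟶  SS  (L1)  txn=BusRd  M[L1]=60
step 6: P0: load  L1  ⟶  SS  (L1)  txn=∅  M[L1]=60
step 7: P0: load  L1  ⟶  SS  (L1)  txn=∅  M[L1]=60
step 8: P1: store L0 := 77  ⟶  IM  (L0)  txn=BusRdX+Flush  M[L0]=6
step 9: P1: store L1 := 68  ⟶  IM  (L1)  txn=BusUpgr  M[L1]=60

memory[L1] = 60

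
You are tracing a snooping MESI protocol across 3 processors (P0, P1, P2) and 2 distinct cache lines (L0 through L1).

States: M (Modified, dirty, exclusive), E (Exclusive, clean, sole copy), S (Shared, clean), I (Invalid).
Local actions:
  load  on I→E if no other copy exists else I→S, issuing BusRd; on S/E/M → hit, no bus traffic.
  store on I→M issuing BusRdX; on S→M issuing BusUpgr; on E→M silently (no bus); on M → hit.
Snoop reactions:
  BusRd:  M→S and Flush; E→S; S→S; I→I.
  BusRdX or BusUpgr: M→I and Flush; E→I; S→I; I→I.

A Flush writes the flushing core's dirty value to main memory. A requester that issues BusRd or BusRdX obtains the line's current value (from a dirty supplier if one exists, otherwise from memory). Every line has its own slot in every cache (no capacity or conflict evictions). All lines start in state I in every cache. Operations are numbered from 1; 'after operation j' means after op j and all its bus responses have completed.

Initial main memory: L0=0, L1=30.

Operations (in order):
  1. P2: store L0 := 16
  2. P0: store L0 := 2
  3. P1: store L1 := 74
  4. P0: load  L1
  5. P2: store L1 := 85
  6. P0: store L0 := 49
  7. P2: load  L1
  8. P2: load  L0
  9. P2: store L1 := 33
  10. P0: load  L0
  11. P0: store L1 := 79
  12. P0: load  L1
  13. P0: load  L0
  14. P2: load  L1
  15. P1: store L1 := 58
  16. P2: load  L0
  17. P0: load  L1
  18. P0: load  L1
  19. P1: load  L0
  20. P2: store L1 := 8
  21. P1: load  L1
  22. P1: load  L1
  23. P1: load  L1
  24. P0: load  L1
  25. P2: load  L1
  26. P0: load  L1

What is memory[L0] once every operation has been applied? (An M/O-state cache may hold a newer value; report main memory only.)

[1] P2: store L0 := 16 | P0:I, P1:I, P2:M(16) | bus: BusRdX
[2] P0: store L0 := 2 | P0:M(2), P1:I, P2:I | bus: BusRdX,Flush
[3] P1: store L1 := 74 | P0:I, P1:M(74), P2:I | bus: BusRdX
[4] P0: load  L1 | P0:S(74), P1:S(74), P2:I | bus: BusRd,Flush
[5] P2: store L1 := 85 | P0:I, P1:I, P2:M(85) | bus: BusRdX
[6] P0: store L0 := 49 | P0:M(49), P1:I, P2:I | bus: none
[7] P2: load  L1 | P0:I, P1:I, P2:M(85) | bus: none
[8] P2: load  L0 | P0:S(49), P1:I, P2:S(49) | bus: BusRd,Flush
[9] P2: store L1 := 33 | P0:I, P1:I, P2:M(33) | bus: none
[10] P0: load  L0 | P0:S(49), P1:I, P2:S(49) | bus: none
[11] P0: store L1 := 79 | P0:M(79), P1:I, P2:I | bus: BusRdX,Flush
[12] P0: load  L1 | P0:M(79), P1:I, P2:I | bus: none
[13] P0: load  L0 | P0:S(49), P1:I, P2:S(49) | bus: none
[14] P2: load  L1 | P0:S(79), P1:I, P2:S(79) | bus: BusRd,Flush
[15] P1: store L1 := 58 | P0:I, P1:M(58), P2:I | bus: BusRdX
[16] P2: load  L0 | P0:S(49), P1:I, P2:S(49) | bus: none
[17] P0: load  L1 | P0:S(58), P1:S(58), P2:I | bus: BusRd,Flush
[18] P0: load  L1 | P0:S(58), P1:S(58), P2:I | bus: none
[19] P1: load  L0 | P0:S(49), P1:S(49), P2:S(49) | bus: BusRd
[20] P2: store L1 := 8 | P0:I, P1:I, P2:M(8) | bus: BusRdX
[21] P1: load  L1 | P0:I, P1:S(8), P2:S(8) | bus: BusRd,Flush
[22] P1: load  L1 | P0:I, P1:S(8), P2:S(8) | bus: none
[23] P1: load  L1 | P0:I, P1:S(8), P2:S(8) | bus: none
[24] P0: load  L1 | P0:S(8), P1:S(8), P2:S(8) | bus: BusRd
[25] P2: load  L1 | P0:S(8), P1:S(8), P2:S(8) | bus: none
[26] P0: load  L1 | P0:S(8), P1:S(8), P2:S(8) | bus: none

memory[L0] = 49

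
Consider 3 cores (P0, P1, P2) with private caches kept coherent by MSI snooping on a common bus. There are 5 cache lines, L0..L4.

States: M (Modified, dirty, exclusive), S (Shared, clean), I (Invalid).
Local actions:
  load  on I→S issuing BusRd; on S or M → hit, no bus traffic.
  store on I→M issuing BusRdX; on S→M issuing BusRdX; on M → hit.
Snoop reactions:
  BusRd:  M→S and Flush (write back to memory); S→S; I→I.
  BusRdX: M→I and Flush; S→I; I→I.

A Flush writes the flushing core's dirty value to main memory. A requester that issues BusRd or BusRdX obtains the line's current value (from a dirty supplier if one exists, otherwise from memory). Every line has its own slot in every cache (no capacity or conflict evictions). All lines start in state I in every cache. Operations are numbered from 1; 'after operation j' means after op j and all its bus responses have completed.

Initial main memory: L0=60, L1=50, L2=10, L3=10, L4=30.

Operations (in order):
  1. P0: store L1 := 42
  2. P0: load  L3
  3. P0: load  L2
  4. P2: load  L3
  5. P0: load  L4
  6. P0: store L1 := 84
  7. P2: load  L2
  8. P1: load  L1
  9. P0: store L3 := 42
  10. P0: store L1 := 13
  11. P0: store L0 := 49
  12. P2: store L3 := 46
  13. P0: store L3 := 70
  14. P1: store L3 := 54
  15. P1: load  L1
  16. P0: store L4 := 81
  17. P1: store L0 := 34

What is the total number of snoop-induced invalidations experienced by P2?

invalidations = 2

step 1: P0: store L1 := 42  ⟶  MII  (L1)  txn=BusRdX  M[L1]=50
step 2: P0: load  L3  ⟶  SII  (L3)  txn=BusRd  M[L3]=10
step 3: P0: load  L2  ⟶  SII  (L2)  txn=BusRd  M[L2]=10
step 4: P2: load  L3  ⟶  SIS  (L3)  txn=BusRd  M[L3]=10
step 5: P0: load  L4  ⟶  SII  (L4)  txn=BusRd  M[L4]=30
step 6: P0: store L1 := 84  ⟶  MII  (L1)  txn=∅  M[L1]=50
step 7: P2: load  L2  ⟶  SIS  (L2)  txn=BusRd  M[L2]=10
step 8: P1: load  L1  ⟶  SSI  (L1)  txn=BusRd+Flush  M[L1]=84
step 9: P0: store L3 := 42  ⟶  MII  (L3)  txn=BusRdX  M[L3]=10
step 10: P0: store L1 := 13  ⟶  MII  (L1)  txn=BusRdX  M[L1]=84
step 11: P0: store L0 := 49  ⟶  MII  (L0)  txn=BusRdX  M[L0]=60
step 12: P2: store L3 := 46  ⟶  IIM  (L3)  txn=BusRdX+Flush  M[L3]=42
step 13: P0: store L3 := 70  ⟶  MII  (L3)  txn=BusRdX+Flush  M[L3]=46
step 14: P1: store L3 := 54  ⟶  IMI  (L3)  txn=BusRdX+Flush  M[L3]=70
step 15: P1: load  L1  ⟶  SSI  (L1)  txn=BusRd+Flush  M[L1]=13
step 16: P0: store L4 := 81  ⟶  MII  (L4)  txn=BusRdX  M[L4]=30
step 17: P1: store L0 := 34  ⟶  IMI  (L0)  txn=BusRdX+Flush  M[L0]=49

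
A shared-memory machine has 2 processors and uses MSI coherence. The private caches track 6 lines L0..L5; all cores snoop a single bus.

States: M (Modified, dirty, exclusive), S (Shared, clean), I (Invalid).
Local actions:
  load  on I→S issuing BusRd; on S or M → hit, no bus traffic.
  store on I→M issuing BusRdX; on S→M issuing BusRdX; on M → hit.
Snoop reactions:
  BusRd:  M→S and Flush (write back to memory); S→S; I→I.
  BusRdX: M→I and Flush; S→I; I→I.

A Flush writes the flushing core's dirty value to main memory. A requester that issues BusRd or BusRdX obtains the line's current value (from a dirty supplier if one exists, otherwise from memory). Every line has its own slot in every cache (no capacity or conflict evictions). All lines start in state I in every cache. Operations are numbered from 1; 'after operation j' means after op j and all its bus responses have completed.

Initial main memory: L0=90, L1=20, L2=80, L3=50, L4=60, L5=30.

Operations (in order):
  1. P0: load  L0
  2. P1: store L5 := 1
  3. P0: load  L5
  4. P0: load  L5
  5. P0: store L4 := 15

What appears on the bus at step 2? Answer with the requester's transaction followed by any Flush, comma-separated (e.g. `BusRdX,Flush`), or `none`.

bus = BusRdX

step 1: P0: load  L0  ⟶  SI  (L0)  txn=BusRd  M[L0]=90
step 2: P1: store L5 := 1  ⟶  IM  (L5)  txn=BusRdX  M[L5]=30
step 3: P0: load  L5  ⟶  SS  (L5)  txn=BusRd+Flush  M[L5]=1
step 4: P0: load  L5  ⟶  SS  (L5)  txn=∅  M[L5]=1
step 5: P0: store L4 := 15  ⟶  MI  (L4)  txn=BusRdX  M[L4]=60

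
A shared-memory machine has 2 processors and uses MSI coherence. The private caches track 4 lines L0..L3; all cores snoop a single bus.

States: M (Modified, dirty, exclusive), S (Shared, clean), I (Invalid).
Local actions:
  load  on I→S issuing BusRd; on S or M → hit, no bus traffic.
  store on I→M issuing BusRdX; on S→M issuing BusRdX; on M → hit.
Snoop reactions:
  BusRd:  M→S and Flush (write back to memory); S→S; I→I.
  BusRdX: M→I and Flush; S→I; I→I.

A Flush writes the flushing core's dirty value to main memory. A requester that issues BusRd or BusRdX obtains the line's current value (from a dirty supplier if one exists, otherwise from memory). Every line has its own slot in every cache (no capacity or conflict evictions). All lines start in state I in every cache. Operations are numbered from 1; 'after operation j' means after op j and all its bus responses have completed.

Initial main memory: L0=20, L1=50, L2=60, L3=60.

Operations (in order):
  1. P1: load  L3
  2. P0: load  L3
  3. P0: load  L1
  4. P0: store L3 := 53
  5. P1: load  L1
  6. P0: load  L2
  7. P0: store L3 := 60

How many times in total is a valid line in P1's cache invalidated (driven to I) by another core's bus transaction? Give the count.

invalidations = 1

[1] P1: load  L3 | P0:I, P1:S(60) | bus: BusRd
[2] P0: load  L3 | P0:S(60), P1:S(60) | bus: BusRd
[3] P0: load  L1 | P0:S(50), P1:I | bus: BusRd
[4] P0: store L3 := 53 | P0:M(53), P1:I | bus: BusRdX
[5] P1: load  L1 | P0:S(50), P1:S(50) | bus: BusRd
[6] P0: load  L2 | P0:S(60), P1:I | bus: BusRd
[7] P0: store L3 := 60 | P0:M(60), P1:I | bus: none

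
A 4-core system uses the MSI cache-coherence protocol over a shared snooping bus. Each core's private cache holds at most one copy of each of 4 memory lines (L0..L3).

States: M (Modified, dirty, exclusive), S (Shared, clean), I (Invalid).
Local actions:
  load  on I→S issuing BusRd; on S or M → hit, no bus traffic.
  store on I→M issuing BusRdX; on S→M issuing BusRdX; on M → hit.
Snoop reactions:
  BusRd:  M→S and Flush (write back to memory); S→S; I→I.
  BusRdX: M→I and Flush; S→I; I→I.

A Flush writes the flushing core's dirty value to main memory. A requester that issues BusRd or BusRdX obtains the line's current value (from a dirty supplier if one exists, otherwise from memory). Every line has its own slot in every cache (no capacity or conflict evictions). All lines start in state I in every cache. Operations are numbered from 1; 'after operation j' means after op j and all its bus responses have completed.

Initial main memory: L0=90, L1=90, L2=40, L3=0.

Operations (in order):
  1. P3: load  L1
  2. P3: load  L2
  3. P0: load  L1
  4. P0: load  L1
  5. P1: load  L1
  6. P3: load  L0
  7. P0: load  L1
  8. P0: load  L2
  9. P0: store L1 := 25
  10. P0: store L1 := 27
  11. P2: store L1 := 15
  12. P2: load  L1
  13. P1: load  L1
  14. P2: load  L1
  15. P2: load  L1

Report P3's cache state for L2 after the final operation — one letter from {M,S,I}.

state = S

step 1: P3: load  L1  ⟶  IIIS  (L1)  txn=BusRd  M[L1]=90
step 2: P3: load  L2  ⟶  IIIS  (L2)  txn=BusRd  M[L2]=40
step 3: P0: load  L1  ⟶  SIIS  (L1)  txn=BusRd  M[L1]=90
step 4: P0: load  L1  ⟶  SIIS  (L1)  txn=∅  M[L1]=90
step 5: P1: load  L1  ⟶  SSIS  (L1)  txn=BusRd  M[L1]=90
step 6: P3: load  L0  ⟶  IIIS  (L0)  txn=BusRd  M[L0]=90
step 7: P0: load  L1  ⟶  SSIS  (L1)  txn=∅  M[L1]=90
step 8: P0: load  L2  ⟶  SIIS  (L2)  txn=BusRd  M[L2]=40
step 9: P0: store L1 := 25  ⟶  MIII  (L1)  txn=BusRdX  M[L1]=90
step 10: P0: store L1 := 27  ⟶  MIII  (L1)  txn=∅  M[L1]=90
step 11: P2: store L1 := 15  ⟶  IIMI  (L1)  txn=BusRdX+Flush  M[L1]=27
step 12: P2: load  L1  ⟶  IIMI  (L1)  txn=∅  M[L1]=27
step 13: P1: load  L1  ⟶  ISSI  (L1)  txn=BusRd+Flush  M[L1]=15
step 14: P2: load  L1  ⟶  ISSI  (L1)  txn=∅  M[L1]=15
step 15: P2: load  L1  ⟶  ISSI  (L1)  txn=∅  M[L1]=15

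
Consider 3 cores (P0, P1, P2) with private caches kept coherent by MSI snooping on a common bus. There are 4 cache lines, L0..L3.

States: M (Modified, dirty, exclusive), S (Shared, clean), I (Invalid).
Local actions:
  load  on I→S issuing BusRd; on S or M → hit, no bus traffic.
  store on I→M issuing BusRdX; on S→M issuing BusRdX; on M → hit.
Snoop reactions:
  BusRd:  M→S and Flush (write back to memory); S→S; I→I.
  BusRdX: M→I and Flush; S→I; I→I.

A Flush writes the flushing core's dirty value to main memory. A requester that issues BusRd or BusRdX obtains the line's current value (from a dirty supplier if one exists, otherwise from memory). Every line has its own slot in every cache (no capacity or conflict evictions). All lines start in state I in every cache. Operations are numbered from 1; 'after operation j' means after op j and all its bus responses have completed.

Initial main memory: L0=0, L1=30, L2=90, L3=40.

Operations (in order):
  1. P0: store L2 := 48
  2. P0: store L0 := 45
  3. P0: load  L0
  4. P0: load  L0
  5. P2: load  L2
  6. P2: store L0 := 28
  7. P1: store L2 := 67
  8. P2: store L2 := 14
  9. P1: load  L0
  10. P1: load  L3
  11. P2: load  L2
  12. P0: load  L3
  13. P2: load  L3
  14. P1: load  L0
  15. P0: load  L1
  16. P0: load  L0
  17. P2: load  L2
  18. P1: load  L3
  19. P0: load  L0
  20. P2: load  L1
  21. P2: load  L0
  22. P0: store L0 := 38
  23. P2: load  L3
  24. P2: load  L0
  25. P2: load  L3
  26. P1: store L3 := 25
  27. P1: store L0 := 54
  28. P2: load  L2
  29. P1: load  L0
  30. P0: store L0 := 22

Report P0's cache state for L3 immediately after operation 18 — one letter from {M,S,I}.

1. P0: store L2 := 48  bus=[BusRdX]  L2: P0=M P1=I P2=I  mem[L2]=90
2. P0: store L0 := 45  bus=[BusRdX]  L0: P0=M P1=I P2=I  mem[L0]=0
3. P0: load  L0  bus=[-]  L0: P0=M P1=I P2=I  mem[L0]=0
4. P0: load  L0  bus=[-]  L0: P0=M P1=I P2=I  mem[L0]=0
5. P2: load  L2  bus=[BusRd,Flush]  L2: P0=S P1=I P2=S  mem[L2]=48
6. P2: store L0 := 28  bus=[BusRdX,Flush]  L0: P0=I P1=I P2=M  mem[L0]=45
7. P1: store L2 := 67  bus=[BusRdX]  L2: P0=I P1=M P2=I  mem[L2]=48
8. P2: store L2 := 14  bus=[BusRdX,Flush]  L2: P0=I P1=I P2=M  mem[L2]=67
9. P1: load  L0  bus=[BusRd,Flush]  L0: P0=I P1=S P2=S  mem[L0]=28
10. P1: load  L3  bus=[BusRd]  L3: P0=I P1=S P2=I  mem[L3]=40
11. P2: load  L2  bus=[-]  L2: P0=I P1=I P2=M  mem[L2]=67
12. P0: load  L3  bus=[BusRd]  L3: P0=S P1=S P2=I  mem[L3]=40
13. P2: load  L3  bus=[BusRd]  L3: P0=S P1=S P2=S  mem[L3]=40
14. P1: load  L0  bus=[-]  L0: P0=I P1=S P2=S  mem[L0]=28
15. P0: load  L1  bus=[BusRd]  L1: P0=S P1=I P2=I  mem[L1]=30
16. P0: load  L0  bus=[BusRd]  L0: P0=S P1=S P2=S  mem[L0]=28
17. P2: load  L2  bus=[-]  L2: P0=I P1=I P2=M  mem[L2]=67
18. P1: load  L3  bus=[-]  L3: P0=S P1=S P2=S  mem[L3]=40
19. P0: load  L0  bus=[-]  L0: P0=S P1=S P2=S  mem[L0]=28
20. P2: load  L1  bus=[BusRd]  L1: P0=S P1=I P2=S  mem[L1]=30
21. P2: load  L0  bus=[-]  L0: P0=S P1=S P2=S  mem[L0]=28
22. P0: store L0 := 38  bus=[BusRdX]  L0: P0=M P1=I P2=I  mem[L0]=28
23. P2: load  L3  bus=[-]  L3: P0=S P1=S P2=S  mem[L3]=40
24. P2: load  L0  bus=[BusRd,Flush]  L0: P0=S P1=I P2=S  mem[L0]=38
25. P2: load  L3  bus=[-]  L3: P0=S P1=S P2=S  mem[L3]=40
26. P1: store L3 := 25  bus=[BusRdX]  L3: P0=I P1=M P2=I  mem[L3]=40
27. P1: store L0 := 54  bus=[BusRdX]  L0: P0=I P1=M P2=I  mem[L0]=38
28. P2: load  L2  bus=[-]  L2: P0=I P1=I P2=M  mem[L2]=67
29. P1: load  L0  bus=[-]  L0: P0=I P1=M P2=I  mem[L0]=38
30. P0: store L0 := 22  bus=[BusRdX,Flush]  L0: P0=M P1=I P2=I  mem[L0]=54

state = S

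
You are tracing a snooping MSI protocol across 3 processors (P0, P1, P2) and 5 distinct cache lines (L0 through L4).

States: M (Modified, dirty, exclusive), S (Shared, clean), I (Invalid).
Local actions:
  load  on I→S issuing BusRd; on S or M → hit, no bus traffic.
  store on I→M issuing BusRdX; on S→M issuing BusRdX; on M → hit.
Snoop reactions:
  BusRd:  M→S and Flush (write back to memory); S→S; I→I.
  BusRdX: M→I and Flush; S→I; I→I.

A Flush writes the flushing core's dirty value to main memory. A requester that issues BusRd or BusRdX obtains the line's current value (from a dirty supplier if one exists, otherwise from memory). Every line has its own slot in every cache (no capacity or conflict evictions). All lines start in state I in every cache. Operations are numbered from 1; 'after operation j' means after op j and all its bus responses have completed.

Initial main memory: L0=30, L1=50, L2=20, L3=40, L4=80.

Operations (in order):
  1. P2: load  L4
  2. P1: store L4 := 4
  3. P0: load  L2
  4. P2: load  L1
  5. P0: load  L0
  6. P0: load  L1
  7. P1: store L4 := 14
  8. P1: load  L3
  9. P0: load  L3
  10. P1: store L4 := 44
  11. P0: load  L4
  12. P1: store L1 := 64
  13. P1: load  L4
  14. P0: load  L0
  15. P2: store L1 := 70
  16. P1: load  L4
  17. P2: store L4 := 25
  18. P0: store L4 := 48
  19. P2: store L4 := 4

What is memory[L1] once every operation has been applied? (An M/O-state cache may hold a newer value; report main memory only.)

memory[L1] = 64

step 1: P2: load  L4  ⟶  IIS  (L4)  txn=BusRd  M[L4]=80
step 2: P1: store L4 := 4  ⟶  IMI  (L4)  txn=BusRdX  M[L4]=80
step 3: P0: load  L2  ⟶  SII  (L2)  txn=BusRd  M[L2]=20
step 4: P2: load  L1  ⟶  IIS  (L1)  txn=BusRd  M[L1]=50
step 5: P0: load  L0  ⟶  SII  (L0)  txn=BusRd  M[L0]=30
step 6: P0: load  L1  ⟶  SIS  (L1)  txn=BusRd  M[L1]=50
step 7: P1: store L4 := 14  ⟶  IMI  (L4)  txn=∅  M[L4]=80
step 8: P1: load  L3  ⟶  ISI  (L3)  txn=BusRd  M[L3]=40
step 9: P0: load  L3  ⟶  SSI  (L3)  txn=BusRd  M[L3]=40
step 10: P1: store L4 := 44  ⟶  IMI  (L4)  txn=∅  M[L4]=80
step 11: P0: load  L4  ⟶  SSI  (L4)  txn=BusRd+Flush  M[L4]=44
step 12: P1: store L1 := 64  ⟶  IMI  (L1)  txn=BusRdX  M[L1]=50
step 13: P1: load  L4  ⟶  SSI  (L4)  txn=∅  M[L4]=44
step 14: P0: load  L0  ⟶  SII  (L0)  txn=∅  M[L0]=30
step 15: P2: store L1 := 70  ⟶  IIM  (L1)  txn=BusRdX+Flush  M[L1]=64
step 16: P1: load  L4  ⟶  SSI  (L4)  txn=∅  M[L4]=44
step 17: P2: store L4 := 25  ⟶  IIM  (L4)  txn=BusRdX  M[L4]=44
step 18: P0: store L4 := 48  ⟶  MII  (L4)  txn=BusRdX+Flush  M[L4]=25
step 19: P2: store L4 := 4  ⟶  IIM  (L4)  txn=BusRdX+Flush  M[L4]=48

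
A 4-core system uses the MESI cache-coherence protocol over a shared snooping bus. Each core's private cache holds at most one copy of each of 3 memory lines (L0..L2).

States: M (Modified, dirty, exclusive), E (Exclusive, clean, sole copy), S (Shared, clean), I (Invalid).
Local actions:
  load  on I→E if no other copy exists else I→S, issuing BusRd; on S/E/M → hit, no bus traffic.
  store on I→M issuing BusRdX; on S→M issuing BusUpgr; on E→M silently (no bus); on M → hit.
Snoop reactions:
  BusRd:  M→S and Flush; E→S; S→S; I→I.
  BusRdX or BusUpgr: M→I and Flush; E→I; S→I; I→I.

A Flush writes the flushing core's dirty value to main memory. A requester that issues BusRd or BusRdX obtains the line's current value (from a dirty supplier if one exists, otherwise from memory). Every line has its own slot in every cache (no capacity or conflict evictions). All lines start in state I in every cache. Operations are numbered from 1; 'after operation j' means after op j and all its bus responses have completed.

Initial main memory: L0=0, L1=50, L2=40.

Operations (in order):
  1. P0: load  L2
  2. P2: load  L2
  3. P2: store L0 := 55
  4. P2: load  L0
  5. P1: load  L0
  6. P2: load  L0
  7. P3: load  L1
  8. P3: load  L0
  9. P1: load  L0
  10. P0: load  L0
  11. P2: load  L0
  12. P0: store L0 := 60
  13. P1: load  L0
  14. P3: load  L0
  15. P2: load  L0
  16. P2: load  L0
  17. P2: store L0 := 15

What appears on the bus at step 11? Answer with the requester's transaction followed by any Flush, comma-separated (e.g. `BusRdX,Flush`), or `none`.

bus = none

step 1: P0: load  L2  ⟶  EIII  (L2)  txn=BusRd  M[L2]=40
step 2: P2: load  L2  ⟶  SISI  (L2)  txn=BusRd  M[L2]=40
step 3: P2: store L0 := 55  ⟶  IIMI  (L0)  txn=BusRdX  M[L0]=0
step 4: P2: load  L0  ⟶  IIMI  (L0)  txn=∅  M[L0]=0
step 5: P1: load  L0  ⟶  ISSI  (L0)  txn=BusRd+Flush  M[L0]=55
step 6: P2: load  L0  ⟶  ISSI  (L0)  txn=∅  M[L0]=55
step 7: P3: load  L1  ⟶  IIIE  (L1)  txn=BusRd  M[L1]=50
step 8: P3: load  L0  ⟶  ISSS  (L0)  txn=BusRd  M[L0]=55
step 9: P1: load  L0  ⟶  ISSS  (L0)  txn=∅  M[L0]=55
step 10: P0: load  L0  ⟶  SSSS  (L0)  txn=BusRd  M[L0]=55
step 11: P2: load  L0  ⟶  SSSS  (L0)  txn=∅  M[L0]=55
step 12: P0: store L0 := 60  ⟶  MIII  (L0)  txn=BusUpgr  M[L0]=55
step 13: P1: load  L0  ⟶  SSII  (L0)  txn=BusRd+Flush  M[L0]=60
step 14: P3: load  L0  ⟶  SSIS  (L0)  txn=BusRd  M[L0]=60
step 15: P2: load  L0  ⟶  SSSS  (L0)  txn=BusRd  M[L0]=60
step 16: P2: load  L0  ⟶  SSSS  (L0)  txn=∅  M[L0]=60
step 17: P2: store L0 := 15  ⟶  IIMI  (L0)  txn=BusUpgr  M[L0]=60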